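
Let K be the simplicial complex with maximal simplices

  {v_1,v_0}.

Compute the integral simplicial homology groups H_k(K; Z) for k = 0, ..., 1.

H_0 ≅ Z,  H_1 = 0.

Fix the vertex order v_0 < v_1 and write every simplex with vertices in increasing order. Then dim K = 1 and the simplices of K are:

  0-simplices (2): [v_0], [v_1]
  1-simplices (1): [v_0,v_1]

giving chain groups C_0 ≅ Z^2, C_1 ≅ Z^1.

The boundary map ∂_1: C_1 → C_0 sends each edge [p,q] (with p < q) to q − p. For instance
  ∂[v_0,v_1] = [v_1] − [v_0].
As a 2×1 matrix over Z this has rank 1, with invariant factors (1).

From H_k ≅ ker(∂_k) / im(∂_{k+1}) we obtain:

  H_0: rank C_0 − rank ∂_1 = 2 − 1 = 1, and the invariant factors of ∂_1 are all 1, so H_0 ≅ Z.
  H_1: rank ker ∂_1 − rank ∂_2 = (1 − 1) − 0 = 0, and there is no ∂_2, so H_1 ≅ 0.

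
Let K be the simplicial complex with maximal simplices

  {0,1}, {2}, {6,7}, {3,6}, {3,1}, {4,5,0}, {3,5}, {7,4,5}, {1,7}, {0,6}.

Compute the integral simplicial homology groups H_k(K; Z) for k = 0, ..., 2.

We work with the vertex ordering 0 < 1 < 2 < 3 < 4 < 5 < 6 < 7. The simplices of K, each written with vertices in increasing order, are:

  0-simplices (8): [0], [1], [2], [3], [4], [5], [6], [7]
  1-simplices (12): [0,1], [0,4], [0,5], [0,6], [1,3], [1,7], [3,5], [3,6], [4,5], [4,7], [5,7], [6,7]
  2-simplices (2): [0,4,5], [4,5,7]

so the chain groups are C_0 ≅ Z^8, C_1 ≅ Z^12, C_2 ≅ Z^2.

Boundary ∂_1: C_1 → C_0 sends each edge [p,q] (with p < q) to q − p.
This gives a 8×12 integer matrix of rank 6; reducing to Smith normal form yields diagonal entries (1,1,1,1,1,1).

The boundary map ∂_2: C_2 → C_1 maps a triangle to the signed sum of its edges. For instance
  ∂[0,4,5] = [4,5] − [0,5] + [0,4],
  ∂[4,5,7] = [5,7] − [4,7] + [4,5].
The resulting 12×2 matrix has rank 2, and its Smith normal form has invariant factors (1,1).

Now H_k = ker ∂_k / im ∂_{k+1}, so:

  H_0: rank C_0 − rank ∂_1 = 8 − 6 = 2, and the invariant factors of ∂_1 are all 1, so H_0 = Z^2.
  H_1: rank ker ∂_1 − rank ∂_2 = (12 − 6) − 2 = 4, and the invariant factors of ∂_2 are all 1, so H_1 = Z^4.
  H_2: rank ker ∂_2 − rank ∂_3 = (2 − 2) − 0 = 0, and there is no ∂_3, so H_2 = 0.

As a check, the Euler characteristic is 8 − 12 + 2 = -2, which agrees with 2 − 4 + 0 = -2.

H_0 ≅ Z^2,  H_1 ≅ Z^4,  H_2 = 0.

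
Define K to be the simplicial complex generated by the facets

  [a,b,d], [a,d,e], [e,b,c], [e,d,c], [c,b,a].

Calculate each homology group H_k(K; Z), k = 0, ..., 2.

Fix the vertex order a < b < c < d < e and write every simplex with vertices in increasing order. Then dim K = 2 and the simplices of K are:

  0-simplices (5): a, b, c, d, e
  1-simplices (10): ab, ac, ad, ae, bc, bd, be, cd, ce, de
  2-simplices (5): abc, abd, ade, bce, cde

Hence C_0 ≅ Z^5, C_1 ≅ Z^10, C_2 ≅ Z^5.

The boundary map ∂_1: C_1 → C_0 is given by ∂[p,q] = [q] − [p]. For instance
  ∂bc = c − b.
As a 5×10 matrix over Z this has rank 4, with invariant factors (1,1,1,1).

∂_2: C_2 → C_1 sends each 2-simplex [p,q,r] to [q,r] − [p,r] + [p,q]. For instance
  ∂cde = de − ce + cd,
  ∂bce = ce − be + bc.
This gives a 10×5 integer matrix of rank 5; reducing to Smith normal form yields diagonal entries (1,1,1,1,1).

Computing H_k = (kernel of ∂_k) / (image of ∂_{k+1}):

  H_0: rank C_0 − rank ∂_1 = 5 − 4 = 1, and the invariant factors of ∂_1 are all 1, so H_0 ≅ Z.
  H_1: rank ker ∂_1 − rank ∂_2 = (10 − 4) − 5 = 1, and the invariant factors of ∂_2 are all 1, so H_1 ≅ Z.
  H_2: rank ker ∂_2 − rank ∂_3 = (5 − 5) − 0 = 0, and there is no ∂_3, so H_2 ≅ 0.

As a check, the Euler characteristic is 5 − 10 + 5 = 0, which agrees with 1 − 1 + 0 = 0.

H_0 = Z,  H_1 = Z,  H_2 = 0.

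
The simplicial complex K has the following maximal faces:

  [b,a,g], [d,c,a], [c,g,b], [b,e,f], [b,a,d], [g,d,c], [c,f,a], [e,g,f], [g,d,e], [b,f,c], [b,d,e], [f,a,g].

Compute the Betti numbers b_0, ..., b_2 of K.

K has 7 vertices, 18 edges, 12 triangles.
rank ∂_0 = 0, rank ∂_1 = 6 ⇒ b_0 = 7 − 0 − 6 = 1; all invariant factors of ∂_1 are 1 so no torsion. So H_0 ≅ Z.
rank ∂_1 = 6, rank ∂_2 = 12 ⇒ b_1 = 18 − 6 − 12 = 0; ∂_2 has invariant factor(s) [2] giving torsion. So H_1 ≅ Z/2Z.
rank ∂_2 = 12, rank ∂_3 = 0 ⇒ b_2 = 12 − 12 − 0 = 0. So H_2 ≅ 0.

b_0 = 1, b_1 = 0, b_2 = 0.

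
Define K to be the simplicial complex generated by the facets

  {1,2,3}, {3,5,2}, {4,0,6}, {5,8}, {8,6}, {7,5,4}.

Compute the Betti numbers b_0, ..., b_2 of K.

We work with the vertex ordering 0 < 1 < 2 < 3 < 4 < 5 < 6 < 7 < 8. The simplices of K, each written with vertices in increasing order, are:

  0-simplices (9): [0], [1], [2], [3], [4], [5], [6], [7], [8]
  1-simplices (13): [0,4], [0,6], [1,2], [1,3], [2,3], [2,5], [3,5], [4,5], [4,6], [4,7], [5,7], [5,8], [6,8]
  2-simplices (4): [0,4,6], [1,2,3], [2,3,5], [4,5,7]

giving chain groups C_0 ≅ Z^9, C_1 ≅ Z^13, C_2 ≅ Z^4.

The boundary map ∂_1: C_1 → C_0 maps an edge to its endpoints' difference, ∂[p,q] = q − p. For instance
  ∂[5,7] = [7] − [5].
As a 9×13 matrix over Z this has rank 8, with invariant factors (1,1,1,1,1,1,1,1).

∂_2: C_2 → C_1 acts by ∂[p,q,r] = [q,r] − [p,r] + [p,q]. For instance
  ∂[1,2,3] = [2,3] − [1,3] + [1,2],
  ∂[0,4,6] = [4,6] − [0,6] + [0,4].
The resulting 13×4 matrix has rank 4, and its Smith normal form has invariant factors (1,1,1,1).

Now H_k = ker ∂_k / im ∂_{k+1}, so:

  H_0: rank C_0 − rank ∂_1 = 9 − 8 = 1, and the invariant factors of ∂_1 are all 1, so H_0 ≅ Z.
  H_1: rank ker ∂_1 − rank ∂_2 = (13 − 8) − 4 = 1, and the invariant factors of ∂_2 are all 1, so H_1 ≅ Z.
  H_2: rank ker ∂_2 − rank ∂_3 = (4 − 4) − 0 = 0, and there is no ∂_3, so H_2 ≅ 0.

As a check, the Euler characteristic is 9 − 13 + 4 = 0, which agrees with 1 − 1 + 0 = 0.

Hence the Betti numbers are b_0 = 1, b_1 = 1, b_2 = 0.

b_0 = 1, b_1 = 1, b_2 = 0.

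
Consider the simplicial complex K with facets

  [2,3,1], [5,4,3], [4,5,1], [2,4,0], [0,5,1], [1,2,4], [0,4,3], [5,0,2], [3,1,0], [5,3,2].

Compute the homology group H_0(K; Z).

H_0 = Z.

Fix the vertex order 0 < 1 < 2 < 3 < 4 < 5 and write every simplex with vertices in increasing order. Then dim K = 2 and the simplices of K are:

  0-simplices (6): [0], [1], [2], [3], [4], [5]
  1-simplices (15): [0,1], [0,2], [0,3], [0,4], [0,5], [1,2], [1,3], [1,4], [1,5], [2,3], [2,4], [2,5], [3,4], [3,5], [4,5]
  2-simplices (10): [0,1,3], [0,1,5], [0,2,4], [0,2,5], [0,3,4], [1,2,3], [1,2,4], [1,4,5], [2,3,5], [3,4,5]

giving chain groups C_0 ≅ Z^6, C_1 ≅ Z^15, C_2 ≅ Z^10.

The boundary map ∂_1: C_1 → C_0 maps an edge to its endpoints' difference, ∂[p,q] = q − p.
The resulting 6×15 matrix has rank 5, and its Smith normal form has invariant factors (1,1,1,1,1).

The boundary map ∂_2: C_2 → C_1 maps a triangle to the signed sum of its edges. For instance
  ∂[0,2,4] = [2,4] − [0,4] + [0,2],
  ∂[1,4,5] = [4,5] − [1,5] + [1,4].
This gives a 15×10 integer matrix of rank 10; reducing to Smith normal form yields diagonal entries (1,1,1,1,1,1,1,1,1,2).

Now H_k = ker ∂_k / im ∂_{k+1}, so:

  H_0: rank C_0 − rank ∂_1 = 6 − 5 = 1, and the invariant factors of ∂_1 are all 1, so H_0 = Z.

(K is a triangulation of the real projective plane RP^2.)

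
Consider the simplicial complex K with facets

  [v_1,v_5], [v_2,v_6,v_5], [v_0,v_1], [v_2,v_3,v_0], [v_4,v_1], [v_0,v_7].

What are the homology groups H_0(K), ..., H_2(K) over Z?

H_0 = Z,  H_1 = Z,  H_2 = 0.

Fix the vertex order v_0 < v_1 < v_2 < v_3 < v_4 < v_5 < v_6 < v_7 and write every simplex with vertices in increasing order. Then dim K = 2 and the simplices of K are:

  0-simplices (8): [v_0], [v_1], [v_2], [v_3], [v_4], [v_5], [v_6], [v_7]
  1-simplices (10): [v_0,v_1], [v_0,v_2], [v_0,v_3], [v_0,v_7], [v_1,v_4], [v_1,v_5], [v_2,v_3], [v_2,v_5], [v_2,v_6], [v_5,v_6]
  2-simplices (2): [v_0,v_2,v_3], [v_2,v_5,v_6]

Hence C_0 ≅ Z^8, C_1 ≅ Z^10, C_2 ≅ Z^2.

∂_1: C_1 → C_0 sends each edge [p,q] (with p < q) to q − p.
As a 8×10 matrix over Z this has rank 7, with invariant factors (1,1,1,1,1,1,1).

∂_2: C_2 → C_1 maps a triangle to the signed sum of its edges. For instance
  ∂[v_0,v_2,v_3] = [v_2,v_3] − [v_0,v_3] + [v_0,v_2],
  ∂[v_2,v_5,v_6] = [v_5,v_6] − [v_2,v_6] + [v_2,v_5].
This gives a 10×2 integer matrix of rank 2; reducing to Smith normal form yields diagonal entries (1,1).

Now H_k = ker ∂_k / im ∂_{k+1}, so:

  H_0: rank C_0 − rank ∂_1 = 8 − 7 = 1, and the invariant factors of ∂_1 are all 1, so H_0 ≅ Z.
  H_1: rank ker ∂_1 − rank ∂_2 = (10 − 7) − 2 = 1, and the invariant factors of ∂_2 are all 1, so H_1 ≅ Z.
  H_2: rank ker ∂_2 − rank ∂_3 = (2 − 2) − 0 = 0, and there is no ∂_3, so H_2 ≅ 0.

As a check, the Euler characteristic is 8 − 10 + 2 = 0, which agrees with 1 − 1 + 0 = 0.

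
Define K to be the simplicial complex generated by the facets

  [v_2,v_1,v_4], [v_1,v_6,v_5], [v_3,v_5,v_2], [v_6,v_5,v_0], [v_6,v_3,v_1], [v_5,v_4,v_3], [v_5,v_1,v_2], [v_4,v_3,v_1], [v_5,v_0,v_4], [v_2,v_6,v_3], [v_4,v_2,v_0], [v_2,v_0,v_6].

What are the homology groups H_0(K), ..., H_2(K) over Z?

Fix the vertex order v_0 < v_1 < v_2 < v_3 < v_4 < v_5 < v_6 and write every simplex with vertices in increasing order. Then dim K = 2 and the simplices of K are:

  0-simplices (7): [v_0], [v_1], [v_2], [v_3], [v_4], [v_5], [v_6]
  1-simplices (18): (18 of them)
  2-simplices (12): (12 of them)

Hence C_0 ≅ Z^7, C_1 ≅ Z^18, C_2 ≅ Z^12.

Boundary ∂_1: C_1 → C_0 sends each edge [p,q] (with p < q) to q − p. For instance
  ∂[v_1,v_6] = [v_6] − [v_1].
As a 7×18 matrix over Z this has rank 6, with invariant factors (1,1,1,1,1,1).

Boundary ∂_2: C_2 → C_1 sends each 2-simplex [p,q,r] to [q,r] − [p,r] + [p,q]. For instance
  ∂[v_2,v_3,v_5] = [v_3,v_5] − [v_2,v_5] + [v_2,v_3],
  ∂[v_1,v_3,v_4] = [v_3,v_4] − [v_1,v_4] + [v_1,v_3].
As a 18×12 matrix over Z this has rank 12, with invariant factors (1,1,1,1,1,1,1,1,1,1,1,2).

Computing H_k = (kernel of ∂_k) / (image of ∂_{k+1}):

  H_0: rank C_0 − rank ∂_1 = 7 − 6 = 1, and the invariant factors of ∂_1 are all 1, so H_0 ≅ Z.
  H_1: rank ker ∂_1 − rank ∂_2 = (18 − 6) − 12 = 0, and ∂_2 has invariant factor 2 > 1, so H_1 ≅ Z/2.
  H_2: rank ker ∂_2 − rank ∂_3 = (12 − 12) − 0 = 0, and there is no ∂_3, so H_2 ≅ 0.

H_0 = Z,  H_1 = Z/2,  H_2 = 0.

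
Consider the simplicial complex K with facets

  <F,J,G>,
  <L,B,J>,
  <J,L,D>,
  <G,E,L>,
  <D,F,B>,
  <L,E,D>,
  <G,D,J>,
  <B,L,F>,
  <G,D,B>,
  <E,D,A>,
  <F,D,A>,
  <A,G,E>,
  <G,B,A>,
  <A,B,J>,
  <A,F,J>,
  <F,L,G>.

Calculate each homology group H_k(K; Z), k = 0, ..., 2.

H_0 ≅ Z,  H_1 ≅ Z^2,  H_2 ≅ Z.

We work with the vertex ordering A < B < D < E < F < G < J < L. The simplices of K, each written with vertices in increasing order, are:

  0-simplices (8): A, B, D, E, F, G, J, L
  1-simplices (24): AB, AD, AE, AF, AG, AJ, BD, BF, BG, BJ, BL, DE, DF, DG, DJ, DL, EG, EL, FG, FJ, FL, GJ, GL, JL
  2-simplices (16): ABG, ABJ, ADE, ADF, AEG, AFJ, BDF, BDG, BFL, BJL, DEL, DGJ, DJL, EGL, FGJ, FGL

so the chain groups are C_0 ≅ Z^8, C_1 ≅ Z^24, C_2 ≅ Z^16.

∂_1: C_1 → C_0 sends each edge [p,q] (with p < q) to q − p.
The 8×24 boundary matrix has rank 7 and Smith normal form diag(1,1,1,1,1,1,1).

Boundary ∂_2: C_2 → C_1 maps a triangle to the signed sum of its edges. For instance
  ∂BDG = DG − BG + BD,
  ∂EGL = GL − EL + EG.
The 24×16 boundary matrix has rank 15 and Smith normal form diag(1,1,1,1,1,1,1,1,1,1,1,1,1,1,1).

Now H_k = ker ∂_k / im ∂_{k+1}, so:

  H_0: rank C_0 − rank ∂_1 = 8 − 7 = 1, and the invariant factors of ∂_1 are all 1, so H_0 ≅ Z.
  H_1: rank ker ∂_1 − rank ∂_2 = (24 − 7) − 15 = 2, and the invariant factors of ∂_2 are all 1, so H_1 ≅ Z^2.
  H_2: rank ker ∂_2 − rank ∂_3 = (16 − 15) − 0 = 1, and there is no ∂_3, so H_2 ≅ Z.

(K is a triangulation of the torus T^2.)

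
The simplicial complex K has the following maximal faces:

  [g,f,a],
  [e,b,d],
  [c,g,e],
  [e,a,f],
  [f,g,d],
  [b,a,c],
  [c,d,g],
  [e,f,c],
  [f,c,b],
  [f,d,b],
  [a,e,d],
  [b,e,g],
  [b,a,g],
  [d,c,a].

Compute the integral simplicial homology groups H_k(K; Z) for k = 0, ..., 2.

H_0 = Z,  H_1 = Z^2,  H_2 = Z.

Fix the vertex order a < b < c < d < e < f < g and write every simplex with vertices in increasing order. Then dim K = 2 and the simplices of K are:

  0-simplices (7): a, b, c, d, e, f, g
  1-simplices (21): ab, ac, ad, ae, af, ag, bc, bd, be, bf, bg, cd, ce, cf, cg, de, df, dg, ef, eg, fg
  2-simplices (14): abc, abg, acd, ade, aef, afg, bcf, bde, bdf, beg, cdg, cef, ceg, dfg

so the chain groups are C_0 ≅ Z^7, C_1 ≅ Z^21, C_2 ≅ Z^14.

Boundary ∂_1: C_1 → C_0 sends each edge [p,q] (with p < q) to q − p.
The resulting 7×21 matrix has rank 6, and its Smith normal form has invariant factors (1,1,1,1,1,1).

∂_2: C_2 → C_1 sends each 2-simplex [p,q,r] to [q,r] − [p,r] + [p,q]. For instance
  ∂afg = fg − ag + af,
  ∂bcf = cf − bf + bc.
The 21×14 boundary matrix has rank 13 and Smith normal form diag(1,1,1,1,1,1,1,1,1,1,1,1,1).

Now H_k = ker ∂_k / im ∂_{k+1}, so:

  H_0: rank C_0 − rank ∂_1 = 7 − 6 = 1, and the invariant factors of ∂_1 are all 1, so H_0 = Z.
  H_1: rank ker ∂_1 − rank ∂_2 = (21 − 6) − 13 = 2, and the invariant factors of ∂_2 are all 1, so H_1 = Z^2.
  H_2: rank ker ∂_2 − rank ∂_3 = (14 − 13) − 0 = 1, and there is no ∂_3, so H_2 = Z.

(K is a triangulation of the torus T^2.)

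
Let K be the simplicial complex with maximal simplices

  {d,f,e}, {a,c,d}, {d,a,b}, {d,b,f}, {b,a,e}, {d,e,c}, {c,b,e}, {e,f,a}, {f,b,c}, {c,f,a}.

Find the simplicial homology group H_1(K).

We work with the vertex ordering a < b < c < d < e < f. The simplices of K, each written with vertices in increasing order, are:

  0-simplices (6): a, b, c, d, e, f
  1-simplices (15): ab, ac, ad, ae, af, bc, bd, be, bf, cd, ce, cf, de, df, ef
  2-simplices (10): abd, abe, acd, acf, aef, bce, bcf, bdf, cde, def

so the chain groups are C_0 ≅ Z^6, C_1 ≅ Z^15, C_2 ≅ Z^10.

∂_1: C_1 → C_0 maps an edge to its endpoints' difference, ∂[p,q] = q − p. For instance
  ∂de = e − d.
This gives a 6×15 integer matrix of rank 5; reducing to Smith normal form yields diagonal entries (1,1,1,1,1).

The boundary map ∂_2: C_2 → C_1 acts by ∂[p,q,r] = [q,r] − [p,r] + [p,q]. For instance
  ∂def = ef − df + de,
  ∂bdf = df − bf + bd.
This gives a 15×10 integer matrix of rank 10; reducing to Smith normal form yields diagonal entries (1,1,1,1,1,1,1,1,1,2).

Computing H_k = (kernel of ∂_k) / (image of ∂_{k+1}):

  H_1: rank ker ∂_1 − rank ∂_2 = (15 − 5) − 10 = 0, and ∂_2 has invariant factor 2 > 1, so H_1 ≅ Z/2Z.

H_1 = Z/2Z.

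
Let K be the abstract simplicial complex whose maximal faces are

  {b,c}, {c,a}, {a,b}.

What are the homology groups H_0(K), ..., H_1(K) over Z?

H_0 ≅ Z,  H_1 ≅ Z.

K has 3 vertices, 3 edges.
rank ∂_0 = 0, rank ∂_1 = 2 ⇒ b_0 = 3 − 0 − 2 = 1; all invariant factors of ∂_1 are 1 so no torsion. So H_0 = Z.
rank ∂_1 = 2, rank ∂_2 = 0 ⇒ b_1 = 3 − 2 − 0 = 1. So H_1 = Z.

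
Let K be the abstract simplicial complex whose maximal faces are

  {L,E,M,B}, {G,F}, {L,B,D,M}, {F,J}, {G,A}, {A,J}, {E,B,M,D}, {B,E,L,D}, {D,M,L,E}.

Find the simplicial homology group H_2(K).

H_2 = 0.

K has 9 vertices, 14 edges, 10 triangles, 5 3-simplices.
rank ∂_2 = 6, rank ∂_3 = 4 ⇒ b_2 = 10 − 6 − 4 = 0; all invariant factors of ∂_3 are 1 so no torsion. So H_2 = 0.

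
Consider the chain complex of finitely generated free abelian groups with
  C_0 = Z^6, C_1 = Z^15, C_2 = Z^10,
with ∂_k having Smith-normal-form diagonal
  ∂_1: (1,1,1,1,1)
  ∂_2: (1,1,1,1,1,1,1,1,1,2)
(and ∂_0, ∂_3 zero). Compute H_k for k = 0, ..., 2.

H_0: b_0 = 6 − 0 − 5 = 1; torsion from ∂_1 factors > 1: none. So H_0 = Z.
H_1: b_1 = 15 − 5 − 10 = 0; torsion from ∂_2 factors > 1: [2]. So H_1 = Z_2.
H_2: b_2 = 10 − 10 − 0 = 0; torsion from ∂_3 factors > 1: none. So H_2 = 0.

H_0 = Z,  H_1 = Z_2,  H_2 = 0.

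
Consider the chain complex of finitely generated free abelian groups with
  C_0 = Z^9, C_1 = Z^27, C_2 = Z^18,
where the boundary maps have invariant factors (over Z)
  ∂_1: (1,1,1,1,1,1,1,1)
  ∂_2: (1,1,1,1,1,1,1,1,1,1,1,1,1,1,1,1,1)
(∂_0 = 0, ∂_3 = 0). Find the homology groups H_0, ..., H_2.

H_0 = Z,  H_1 = Z^2,  H_2 = Z.

H_0: b_0 = 9 − 0 − 8 = 1; torsion from ∂_1 factors > 1: none. So H_0 = Z.
H_1: b_1 = 27 − 8 − 17 = 2; torsion from ∂_2 factors > 1: none. So H_1 = Z^2.
H_2: b_2 = 18 − 17 − 0 = 1; torsion from ∂_3 factors > 1: none. So H_2 = Z.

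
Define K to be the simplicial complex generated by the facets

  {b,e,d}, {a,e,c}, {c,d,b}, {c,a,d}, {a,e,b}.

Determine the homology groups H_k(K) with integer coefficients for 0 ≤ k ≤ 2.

We work with the vertex ordering a < b < c < d < e. The simplices of K, each written with vertices in increasing order, are:

  0-simplices (5): a, b, c, d, e
  1-simplices (10): ab, ac, ad, ae, bc, bd, be, cd, ce, de
  2-simplices (5): abe, acd, ace, bcd, bde

Hence C_0 ≅ Z^5, C_1 ≅ Z^10, C_2 ≅ Z^5.

Boundary ∂_1: C_1 → C_0 sends each edge [p,q] (with p < q) to q − p. For instance
  ∂ce = e − c.
The resulting 5×10 matrix has rank 4, and its Smith normal form has invariant factors (1,1,1,1).

Boundary ∂_2: C_2 → C_1 sends each 2-simplex [p,q,r] to [q,r] − [p,r] + [p,q]. For instance
  ∂bde = de − be + bd,
  ∂ace = ce − ae + ac.
As a 10×5 matrix over Z this has rank 5, with invariant factors (1,1,1,1,1).

Now H_k = ker ∂_k / im ∂_{k+1}, so:

  H_0: rank C_0 − rank ∂_1 = 5 − 4 = 1, and the invariant factors of ∂_1 are all 1, so H_0 = Z.
  H_1: rank ker ∂_1 − rank ∂_2 = (10 − 4) − 5 = 1, and the invariant factors of ∂_2 are all 1, so H_1 = Z.
  H_2: rank ker ∂_2 − rank ∂_3 = (5 − 5) − 0 = 0, and there is no ∂_3, so H_2 = 0.

As a check, the Euler characteristic is 5 − 10 + 5 = 0, which agrees with 1 − 1 + 0 = 0.
(K is a triangulation of the Möbius band.)

H_0 = Z,  H_1 = Z,  H_2 = 0.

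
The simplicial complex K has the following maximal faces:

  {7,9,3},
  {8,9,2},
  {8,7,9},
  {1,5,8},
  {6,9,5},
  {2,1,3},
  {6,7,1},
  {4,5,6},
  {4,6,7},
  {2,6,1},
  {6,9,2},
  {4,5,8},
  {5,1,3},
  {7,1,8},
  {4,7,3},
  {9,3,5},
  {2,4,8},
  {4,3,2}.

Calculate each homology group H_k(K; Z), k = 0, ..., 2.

H_0 = Z,  H_1 = Z^2,  H_2 = Z.

Take the total order 1 < 2 < 3 < 4 < 5 < 6 < 7 < 8 < 9 on the vertex set. Then K (dimension 2) consists of the simplices:

  0-simplices (9): [1], [2], [3], [4], [5], [6], [7], [8], [9]
  1-simplices (27): (27 of them)
  2-simplices (18): [1,2,3], [1,2,6], [1,3,5], [1,5,8], [1,6,7], [1,7,8], [2,3,4], [2,4,8], [2,6,9], [2,8,9], [3,4,7], [3,5,9], [3,7,9], [4,5,6], [4,5,8], [4,6,7], [5,6,9], [7,8,9]

giving chain groups C_0 ≅ Z^9, C_1 ≅ Z^27, C_2 ≅ Z^18.

∂_1: C_1 → C_0 is given by ∂[p,q] = [q] − [p]. For instance
  ∂[7,9] = [9] − [7].
As a 9×27 matrix over Z this has rank 8, with invariant factors (1,1,1,1,1,1,1,1).

Boundary ∂_2: C_2 → C_1 sends each 2-simplex [p,q,r] to [q,r] − [p,r] + [p,q]. For instance
  ∂[1,2,3] = [2,3] − [1,3] + [1,2],
  ∂[1,2,6] = [2,6] − [1,6] + [1,2].
This gives a 27×18 integer matrix of rank 17; reducing to Smith normal form yields diagonal entries (1,1,1,1,1,1,1,1,1,1,1,1,1,1,1,1,1).

From H_k ≅ ker(∂_k) / im(∂_{k+1}) we obtain:

  H_0: rank C_0 − rank ∂_1 = 9 − 8 = 1, and the invariant factors of ∂_1 are all 1, so H_0 = Z.
  H_1: rank ker ∂_1 − rank ∂_2 = (27 − 8) − 17 = 2, and the invariant factors of ∂_2 are all 1, so H_1 = Z^2.
  H_2: rank ker ∂_2 − rank ∂_3 = (18 − 17) − 0 = 1, and there is no ∂_3, so H_2 = Z.

(K is a triangulation of the torus T^2.)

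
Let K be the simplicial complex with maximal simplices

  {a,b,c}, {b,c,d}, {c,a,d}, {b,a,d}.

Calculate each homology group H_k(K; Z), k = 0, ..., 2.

H_0 = Z,  H_1 = 0,  H_2 = Z.

Take the total order a < b < c < d on the vertex set. Then K (dimension 2) consists of the simplices:

  0-simplices (4): a, b, c, d
  1-simplices (6): ab, ac, ad, bc, bd, cd
  2-simplices (4): abc, abd, acd, bcd

Hence C_0 ≅ Z^4, C_1 ≅ Z^6, C_2 ≅ Z^4.

Boundary ∂_1: C_1 → C_0 maps an edge to its endpoints' difference, ∂[p,q] = q − p. For instance
  ∂cd = d − c.
As a 4×6 matrix over Z this has rank 3, with invariant factors (1,1,1).

∂_2: C_2 → C_1 maps a triangle to the signed sum of its edges. For instance
  ∂abc = bc − ac + ab,
  ∂acd = cd − ad + ac.
This gives a 6×4 integer matrix of rank 3; reducing to Smith normal form yields diagonal entries (1,1,1).

Computing H_k = (kernel of ∂_k) / (image of ∂_{k+1}):

  H_0: rank C_0 − rank ∂_1 = 4 − 3 = 1, and the invariant factors of ∂_1 are all 1, so H_0 = Z.
  H_1: rank ker ∂_1 − rank ∂_2 = (6 − 3) − 3 = 0, and the invariant factors of ∂_2 are all 1, so H_1 = 0.
  H_2: rank ker ∂_2 − rank ∂_3 = (4 − 3) − 0 = 1, and there is no ∂_3, so H_2 = Z.

As a check, the Euler characteristic is 4 − 6 + 4 = 2, which agrees with 1 − 0 + 1 = 2.
(K is a triangulation of the 2-sphere S^2.)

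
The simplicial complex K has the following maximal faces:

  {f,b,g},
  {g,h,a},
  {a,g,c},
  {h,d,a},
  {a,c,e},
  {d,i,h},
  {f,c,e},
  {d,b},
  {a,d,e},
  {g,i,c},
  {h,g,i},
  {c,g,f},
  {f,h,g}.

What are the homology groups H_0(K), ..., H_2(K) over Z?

H_0 ≅ Z,  H_1 ≅ Z,  H_2 = 0.

Take the total order a < b < c < d < e < f < g < h < i on the vertex set. Then K (dimension 2) consists of the simplices:

  0-simplices (9): a, b, c, d, e, f, g, h, i
  1-simplices (21): ac, ad, ae, ag, ah, bd, bf, bg, ce, cf, cg, ci, de, dh, di, ef, fg, fh, gh, gi, hi
  2-simplices (12): ace, acg, ade, adh, agh, bfg, cef, cfg, cgi, dhi, fgh, ghi

giving chain groups C_0 ≅ Z^9, C_1 ≅ Z^21, C_2 ≅ Z^12.

The boundary map ∂_1: C_1 → C_0 is given by ∂[p,q] = [q] − [p]. For instance
  ∂ah = h − a.
This gives a 9×21 integer matrix of rank 8; reducing to Smith normal form yields diagonal entries (1,1,1,1,1,1,1,1).

The boundary map ∂_2: C_2 → C_1 maps a triangle to the signed sum of its edges. For instance
  ∂cfg = fg − cg + cf,
  ∂ghi = hi − gi + gh.
As a 21×12 matrix over Z this has rank 12, with invariant factors (1,1,1,1,1,1,1,1,1,1,1,1).

Computing H_k = (kernel of ∂_k) / (image of ∂_{k+1}):

  H_0: rank C_0 − rank ∂_1 = 9 − 8 = 1, and the invariant factors of ∂_1 are all 1, so H_0 = Z.
  H_1: rank ker ∂_1 − rank ∂_2 = (21 − 8) − 12 = 1, and the invariant factors of ∂_2 are all 1, so H_1 = Z.
  H_2: rank ker ∂_2 − rank ∂_3 = (12 − 12) − 0 = 0, and there is no ∂_3, so H_2 = 0.

As a check, the Euler characteristic is 9 − 21 + 12 = 0, which agrees with 1 − 1 + 0 = 0.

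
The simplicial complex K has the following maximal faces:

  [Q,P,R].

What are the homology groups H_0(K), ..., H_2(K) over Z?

H_0 = Z,  H_1 = 0,  H_2 = 0.

Take the total order P < Q < R on the vertex set. Then K (dimension 2) consists of the simplices:

  0-simplices (3): P, Q, R
  1-simplices (3): PQ, PR, QR
  2-simplices (1): PQR

so the chain groups are C_0 ≅ Z^3, C_1 ≅ Z^3, C_2 ≅ Z^1.

Boundary ∂_1: C_1 → C_0 sends each edge [p,q] (with p < q) to q − p. For instance
  ∂PR = R − P.
The 3×3 boundary matrix has rank 2 and Smith normal form diag(1,1).

∂_2: C_2 → C_1 acts by ∂[p,q,r] = [q,r] − [p,r] + [p,q]. For instance
  ∂PQR = QR − PR + PQ.
The resulting 3×1 matrix has rank 1, and its Smith normal form has invariant factors (1).

Reading off H_k = ker ∂_k / im ∂_{k+1}:

  H_0: rank C_0 − rank ∂_1 = 3 − 2 = 1, and the invariant factors of ∂_1 are all 1, so H_0 ≅ Z.
  H_1: rank ker ∂_1 − rank ∂_2 = (3 − 2) − 1 = 0, and the invariant factors of ∂_2 are all 1, so H_1 ≅ 0.
  H_2: rank ker ∂_2 − rank ∂_3 = (1 − 1) − 0 = 0, and there is no ∂_3, so H_2 ≅ 0.

As a check, the Euler characteristic is 3 − 3 + 1 = 1, which agrees with 1 − 0 + 0 = 1.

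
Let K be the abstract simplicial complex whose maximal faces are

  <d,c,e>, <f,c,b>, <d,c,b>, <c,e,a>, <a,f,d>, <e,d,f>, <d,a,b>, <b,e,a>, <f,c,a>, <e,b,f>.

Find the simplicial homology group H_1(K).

Fix the vertex order a < b < c < d < e < f and write every simplex with vertices in increasing order. Then dim K = 2 and the simplices of K are:

  0-simplices (6): a, b, c, d, e, f
  1-simplices (15): ab, ac, ad, ae, af, bc, bd, be, bf, cd, ce, cf, de, df, ef
  2-simplices (10): abd, abe, ace, acf, adf, bcd, bcf, bef, cde, def

Hence C_0 ≅ Z^6, C_1 ≅ Z^15, C_2 ≅ Z^10.

The boundary map ∂_1: C_1 → C_0 sends each edge [p,q] (with p < q) to q − p. For instance
  ∂ef = f − e.
The resulting 6×15 matrix has rank 5, and its Smith normal form has invariant factors (1,1,1,1,1).

∂_2: C_2 → C_1 acts by ∂[p,q,r] = [q,r] − [p,r] + [p,q]. For instance
  ∂acf = cf − af + ac,
  ∂bcd = cd − bd + bc.
The 15×10 boundary matrix has rank 10 and Smith normal form diag(1,1,1,1,1,1,1,1,1,2).

Reading off H_k = ker ∂_k / im ∂_{k+1}:

  H_1: rank ker ∂_1 − rank ∂_2 = (15 − 5) − 10 = 0, and ∂_2 has invariant factor 2 > 1, so H_1 = Z/2.

(K is a triangulation of the real projective plane RP^2.)

H_1 ≅ Z/2.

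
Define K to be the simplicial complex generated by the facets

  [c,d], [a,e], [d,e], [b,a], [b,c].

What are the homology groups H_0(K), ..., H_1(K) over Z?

We work with the vertex ordering a < b < c < d < e. The simplices of K, each written with vertices in increasing order, are:

  0-simplices (5): a, b, c, d, e
  1-simplices (5): ab, ae, bc, cd, de

giving chain groups C_0 ≅ Z^5, C_1 ≅ Z^5.

The boundary map ∂_1: C_1 → C_0 maps an edge to its endpoints' difference, ∂[p,q] = q − p. For instance
  ∂ae = e − a.
The resulting 5×5 matrix has rank 4, and its Smith normal form has invariant factors (1,1,1,1).

Now H_k = ker ∂_k / im ∂_{k+1}, so:

  H_0: rank C_0 − rank ∂_1 = 5 − 4 = 1, and the invariant factors of ∂_1 are all 1, so H_0 ≅ Z.
  H_1: rank ker ∂_1 − rank ∂_2 = (5 − 4) − 0 = 1, and there is no ∂_2, so H_1 ≅ Z.

As a check, the Euler characteristic is 5 − 5 = 0, which agrees with 1 − 1 = 0.

H_0 = Z,  H_1 = Z.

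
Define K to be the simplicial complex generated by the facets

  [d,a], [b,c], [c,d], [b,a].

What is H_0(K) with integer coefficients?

Take the total order a < b < c < d on the vertex set. Then K (dimension 1) consists of the simplices:

  0-simplices (4): a, b, c, d
  1-simplices (4): ab, ad, bc, cd

giving chain groups C_0 ≅ Z^4, C_1 ≅ Z^4.

∂_1: C_1 → C_0 sends each edge [p,q] (with p < q) to q − p.
The resulting 4×4 matrix has rank 3, and its Smith normal form has invariant factors (1,1,1).

Reading off H_k = ker ∂_k / im ∂_{k+1}:

  H_0: rank C_0 − rank ∂_1 = 4 − 3 = 1, and the invariant factors of ∂_1 are all 1, so H_0 ≅ Z.

H_0 ≅ Z.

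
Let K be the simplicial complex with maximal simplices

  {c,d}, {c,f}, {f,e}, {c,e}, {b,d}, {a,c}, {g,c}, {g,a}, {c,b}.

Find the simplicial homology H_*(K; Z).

H_0 = Z,  H_1 = Z^3.

We work with the vertex ordering a < b < c < d < e < f < g. The simplices of K, each written with vertices in increasing order, are:

  0-simplices (7): a, b, c, d, e, f, g
  1-simplices (9): ac, ag, bc, bd, cd, ce, cf, cg, ef

so the chain groups are C_0 ≅ Z^7, C_1 ≅ Z^9.

∂_1: C_1 → C_0 sends each edge [p,q] (with p < q) to q − p. For instance
  ∂ef = f − e.
The 7×9 boundary matrix has rank 6 and Smith normal form diag(1,1,1,1,1,1).

Now H_k = ker ∂_k / im ∂_{k+1}, so:

  H_0: rank C_0 − rank ∂_1 = 7 − 6 = 1, and the invariant factors of ∂_1 are all 1, so H_0 = Z.
  H_1: rank ker ∂_1 − rank ∂_2 = (9 − 6) − 0 = 3, and there is no ∂_2, so H_1 = Z^3.

(K is a triangulation of a wedge of 3 circles.)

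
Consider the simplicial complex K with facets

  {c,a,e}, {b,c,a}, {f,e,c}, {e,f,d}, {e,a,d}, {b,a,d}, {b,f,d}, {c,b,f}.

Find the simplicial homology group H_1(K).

H_1 = 0.

Fix the vertex order a < b < c < d < e < f and write every simplex with vertices in increasing order. Then dim K = 2 and the simplices of K are:

  0-simplices (6): a, b, c, d, e, f
  1-simplices (12): ab, ac, ad, ae, bc, bd, bf, ce, cf, de, df, ef
  2-simplices (8): abc, abd, ace, ade, bcf, bdf, cef, def

Hence C_0 ≅ Z^6, C_1 ≅ Z^12, C_2 ≅ Z^8.

Boundary ∂_1: C_1 → C_0 is given by ∂[p,q] = [q] − [p].
As a 6×12 matrix over Z this has rank 5, with invariant factors (1,1,1,1,1).

Boundary ∂_2: C_2 → C_1 acts by ∂[p,q,r] = [q,r] − [p,r] + [p,q]. For instance
  ∂ade = de − ae + ad,
  ∂bcf = cf − bf + bc.
As a 12×8 matrix over Z this has rank 7, with invariant factors (1,1,1,1,1,1,1).

Computing H_k = (kernel of ∂_k) / (image of ∂_{k+1}):

  H_1: rank ker ∂_1 − rank ∂_2 = (12 − 5) − 7 = 0, and the invariant factors of ∂_2 are all 1, so H_1 ≅ 0.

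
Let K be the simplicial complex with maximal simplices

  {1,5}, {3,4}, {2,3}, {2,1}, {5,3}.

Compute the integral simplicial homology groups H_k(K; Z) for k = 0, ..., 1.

H_0 ≅ Z,  H_1 ≅ Z.

Order the vertices as 1 < 2 < 3 < 4 < 5. Listing each simplex with vertices in this order, K has dimension 1 with simplices:

  0-simplices (5): [1], [2], [3], [4], [5]
  1-simplices (5): [1,2], [1,5], [2,3], [3,4], [3,5]

Hence C_0 ≅ Z^5, C_1 ≅ Z^5.

∂_1: C_1 → C_0 sends each edge [p,q] (with p < q) to q − p.
As a 5×5 matrix over Z this has rank 4, with invariant factors (1,1,1,1).

From H_k ≅ ker(∂_k) / im(∂_{k+1}) we obtain:

  H_0: rank C_0 − rank ∂_1 = 5 − 4 = 1, and the invariant factors of ∂_1 are all 1, so H_0 = Z.
  H_1: rank ker ∂_1 − rank ∂_2 = (5 − 4) − 0 = 1, and there is no ∂_2, so H_1 = Z.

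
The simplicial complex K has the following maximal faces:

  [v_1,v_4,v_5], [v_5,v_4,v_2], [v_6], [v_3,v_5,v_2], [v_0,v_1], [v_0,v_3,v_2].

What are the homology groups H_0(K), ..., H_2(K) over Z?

H_0 = Z^2,  H_1 = Z,  H_2 = 0.

Fix the vertex order v_0 < v_1 < v_2 < v_3 < v_4 < v_5 < v_6 and write every simplex with vertices in increasing order. Then dim K = 2 and the simplices of K are:

  0-simplices (7): [v_0], [v_1], [v_2], [v_3], [v_4], [v_5], [v_6]
  1-simplices (10): [v_0,v_1], [v_0,v_2], [v_0,v_3], [v_1,v_4], [v_1,v_5], [v_2,v_3], [v_2,v_4], [v_2,v_5], [v_3,v_5], [v_4,v_5]
  2-simplices (4): [v_0,v_2,v_3], [v_1,v_4,v_5], [v_2,v_3,v_5], [v_2,v_4,v_5]

Hence C_0 ≅ Z^7, C_1 ≅ Z^10, C_2 ≅ Z^4.

∂_1: C_1 → C_0 maps an edge to its endpoints' difference, ∂[p,q] = q − p.
The 7×10 boundary matrix has rank 5 and Smith normal form diag(1,1,1,1,1).

Boundary ∂_2: C_2 → C_1 maps a triangle to the signed sum of its edges. For instance
  ∂[v_2,v_3,v_5] = [v_3,v_5] − [v_2,v_5] + [v_2,v_3],
  ∂[v_0,v_2,v_3] = [v_2,v_3] − [v_0,v_3] + [v_0,v_2].
The resulting 10×4 matrix has rank 4, and its Smith normal form has invariant factors (1,1,1,1).

Reading off H_k = ker ∂_k / im ∂_{k+1}:

  H_0: rank C_0 − rank ∂_1 = 7 − 5 = 2, and the invariant factors of ∂_1 are all 1, so H_0 = Z^2.
  H_1: rank ker ∂_1 − rank ∂_2 = (10 − 5) − 4 = 1, and the invariant factors of ∂_2 are all 1, so H_1 = Z.
  H_2: rank ker ∂_2 − rank ∂_3 = (4 − 4) − 0 = 0, and there is no ∂_3, so H_2 = 0.

As a check, the Euler characteristic is 7 − 10 + 4 = 1, which agrees with 2 − 1 + 0 = 1.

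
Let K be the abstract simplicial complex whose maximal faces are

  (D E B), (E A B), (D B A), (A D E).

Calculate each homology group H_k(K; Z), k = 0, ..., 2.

H_0 ≅ Z,  H_1 = 0,  H_2 ≅ Z.

We work with the vertex ordering A < B < D < E. The simplices of K, each written with vertices in increasing order, are:

  0-simplices (4): A, B, D, E
  1-simplices (6): AB, AD, AE, BD, BE, DE
  2-simplices (4): ABD, ABE, ADE, BDE

Hence C_0 ≅ Z^4, C_1 ≅ Z^6, C_2 ≅ Z^4.

Boundary ∂_1: C_1 → C_0 is given by ∂[p,q] = [q] − [p]. For instance
  ∂BD = D − B.
The 4×6 boundary matrix has rank 3 and Smith normal form diag(1,1,1).

∂_2: C_2 → C_1 maps a triangle to the signed sum of its edges. For instance
  ∂ADE = DE − AE + AD,
  ∂ABE = BE − AE + AB.
The 6×4 boundary matrix has rank 3 and Smith normal form diag(1,1,1).

Computing H_k = (kernel of ∂_k) / (image of ∂_{k+1}):

  H_0: rank C_0 − rank ∂_1 = 4 − 3 = 1, and the invariant factors of ∂_1 are all 1, so H_0 ≅ Z.
  H_1: rank ker ∂_1 − rank ∂_2 = (6 − 3) − 3 = 0, and the invariant factors of ∂_2 are all 1, so H_1 ≅ 0.
  H_2: rank ker ∂_2 − rank ∂_3 = (4 − 3) − 0 = 1, and there is no ∂_3, so H_2 ≅ Z.

As a check, the Euler characteristic is 4 − 6 + 4 = 2, which agrees with 1 − 0 + 1 = 2.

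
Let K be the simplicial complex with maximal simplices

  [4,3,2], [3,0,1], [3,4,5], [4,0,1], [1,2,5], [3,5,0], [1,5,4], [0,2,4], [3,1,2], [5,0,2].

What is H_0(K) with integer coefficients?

Fix the vertex order 0 < 1 < 2 < 3 < 4 < 5 and write every simplex with vertices in increasing order. Then dim K = 2 and the simplices of K are:

  0-simplices (6): [0], [1], [2], [3], [4], [5]
  1-simplices (15): [0,1], [0,2], [0,3], [0,4], [0,5], [1,2], [1,3], [1,4], [1,5], [2,3], [2,4], [2,5], [3,4], [3,5], [4,5]
  2-simplices (10): [0,1,3], [0,1,4], [0,2,4], [0,2,5], [0,3,5], [1,2,3], [1,2,5], [1,4,5], [2,3,4], [3,4,5]

so the chain groups are C_0 ≅ Z^6, C_1 ≅ Z^15, C_2 ≅ Z^10.

The boundary map ∂_1: C_1 → C_0 maps an edge to its endpoints' difference, ∂[p,q] = q − p. For instance
  ∂[3,5] = [5] − [3].
This gives a 6×15 integer matrix of rank 5; reducing to Smith normal form yields diagonal entries (1,1,1,1,1).

∂_2: C_2 → C_1 acts by ∂[p,q,r] = [q,r] − [p,r] + [p,q]. For instance
  ∂[1,4,5] = [4,5] − [1,5] + [1,4],
  ∂[0,2,4] = [2,4] − [0,4] + [0,2].
The resulting 15×10 matrix has rank 10, and its Smith normal form has invariant factors (1,1,1,1,1,1,1,1,1,2).

Reading off H_k = ker ∂_k / im ∂_{k+1}:

  H_0: rank C_0 − rank ∂_1 = 6 − 5 = 1, and the invariant factors of ∂_1 are all 1, so H_0 ≅ Z.

(K is a triangulation of the real projective plane RP^2.)

H_0 ≅ Z.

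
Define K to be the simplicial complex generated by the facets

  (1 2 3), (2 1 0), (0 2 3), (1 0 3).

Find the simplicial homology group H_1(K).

H_1 ≅ 0.

Fix the vertex order 0 < 1 < 2 < 3 and write every simplex with vertices in increasing order. Then dim K = 2 and the simplices of K are:

  0-simplices (4): [0], [1], [2], [3]
  1-simplices (6): [0,1], [0,2], [0,3], [1,2], [1,3], [2,3]
  2-simplices (4): [0,1,2], [0,1,3], [0,2,3], [1,2,3]

so the chain groups are C_0 ≅ Z^4, C_1 ≅ Z^6, C_2 ≅ Z^4.

∂_1: C_1 → C_0 maps an edge to its endpoints' difference, ∂[p,q] = q − p.
This gives a 4×6 integer matrix of rank 3; reducing to Smith normal form yields diagonal entries (1,1,1).

Boundary ∂_2: C_2 → C_1 maps a triangle to the signed sum of its edges. For instance
  ∂[0,1,2] = [1,2] − [0,2] + [0,1],
  ∂[0,2,3] = [2,3] − [0,3] + [0,2].
The resulting 6×4 matrix has rank 3, and its Smith normal form has invariant factors (1,1,1).

Computing H_k = (kernel of ∂_k) / (image of ∂_{k+1}):

  H_1: rank ker ∂_1 − rank ∂_2 = (6 − 3) − 3 = 0, and the invariant factors of ∂_2 are all 1, so H_1 ≅ 0.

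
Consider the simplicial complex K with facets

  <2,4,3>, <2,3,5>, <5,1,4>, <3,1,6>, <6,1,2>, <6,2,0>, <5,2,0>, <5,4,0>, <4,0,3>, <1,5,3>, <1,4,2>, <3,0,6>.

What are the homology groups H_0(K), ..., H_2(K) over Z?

H_0 = Z,  H_1 = Z_2,  H_2 = 0.

Fix the vertex order 0 < 1 < 2 < 3 < 4 < 5 < 6 and write every simplex with vertices in increasing order. Then dim K = 2 and the simplices of K are:

  0-simplices (7): [0], [1], [2], [3], [4], [5], [6]
  1-simplices (18): [0,2], [0,3], [0,4], [0,5], [0,6], [1,2], [1,3], [1,4], [1,5], [1,6], [2,3], [2,4], [2,5], [2,6], [3,4], [3,5], [3,6], [4,5]
  2-simplices (12): [0,2,5], [0,2,6], [0,3,4], [0,3,6], [0,4,5], [1,2,4], [1,2,6], [1,3,5], [1,3,6], [1,4,5], [2,3,4], [2,3,5]

Hence C_0 ≅ Z^7, C_1 ≅ Z^18, C_2 ≅ Z^12.

∂_1: C_1 → C_0 is given by ∂[p,q] = [q] − [p]. For instance
  ∂[3,5] = [5] − [3].
The resulting 7×18 matrix has rank 6, and its Smith normal form has invariant factors (1,1,1,1,1,1).

The boundary map ∂_2: C_2 → C_1 sends each 2-simplex [p,q,r] to [q,r] − [p,r] + [p,q]. For instance
  ∂[2,3,5] = [3,5] − [2,5] + [2,3],
  ∂[0,3,6] = [3,6] − [0,6] + [0,3].
The resulting 18×12 matrix has rank 12, and its Smith normal form has invariant factors (1,1,1,1,1,1,1,1,1,1,1,2).

Computing H_k = (kernel of ∂_k) / (image of ∂_{k+1}):

  H_0: rank C_0 − rank ∂_1 = 7 − 6 = 1, and the invariant factors of ∂_1 are all 1, so H_0 = Z.
  H_1: rank ker ∂_1 − rank ∂_2 = (18 − 6) − 12 = 0, and ∂_2 has invariant factor 2 > 1, so H_1 = Z_2.
  H_2: rank ker ∂_2 − rank ∂_3 = (12 − 12) − 0 = 0, and there is no ∂_3, so H_2 = 0.

(K is a triangulation of the real projective plane RP^2.)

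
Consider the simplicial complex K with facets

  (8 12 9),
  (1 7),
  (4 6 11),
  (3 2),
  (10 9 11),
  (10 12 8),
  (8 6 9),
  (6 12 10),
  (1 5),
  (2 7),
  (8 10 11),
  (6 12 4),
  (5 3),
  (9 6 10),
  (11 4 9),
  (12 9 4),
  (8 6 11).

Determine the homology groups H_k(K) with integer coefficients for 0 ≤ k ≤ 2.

Order the vertices as 1 < 2 < 3 < 4 < 5 < 6 < 7 < 8 < 9 < 10 < 11 < 12. Listing each simplex with vertices in this order, K has dimension 2 with simplices:

  0-simplices (12): [1], [2], [3], [4], [5], [6], [7], [8], [9], [10], [11], [12]
  1-simplices (23): (23 of them)
  2-simplices (12): [4,6,11], [4,6,12], [4,9,11], [4,9,12], [6,8,9], [6,8,11], [6,9,10], [6,10,12], [8,9,12], [8,10,11], [8,10,12], [9,10,11]

so the chain groups are C_0 ≅ Z^12, C_1 ≅ Z^23, C_2 ≅ Z^12.

The boundary map ∂_1: C_1 → C_0 sends each edge [p,q] (with p < q) to q − p.
This gives a 12×23 integer matrix of rank 10; reducing to Smith normal form yields diagonal entries (1,1,1,1,1,1,1,1,1,1).

The boundary map ∂_2: C_2 → C_1 maps a triangle to the signed sum of its edges. For instance
  ∂[6,8,9] = [8,9] − [6,9] + [6,8],
  ∂[4,9,12] = [9,12] − [4,12] + [4,9].
This gives a 23×12 integer matrix of rank 12; reducing to Smith normal form yields diagonal entries (1,1,1,1,1,1,1,1,1,1,1,2).

From H_k ≅ ker(∂_k) / im(∂_{k+1}) we obtain:

  H_0: rank C_0 − rank ∂_1 = 12 − 10 = 2, and the invariant factors of ∂_1 are all 1, so H_0 = Z^2.
  H_1: rank ker ∂_1 − rank ∂_2 = (23 − 10) − 12 = 1, and ∂_2 has invariant factor 2 > 1, so H_1 = Z ⊕ Z/2.
  H_2: rank ker ∂_2 − rank ∂_3 = (12 − 12) − 0 = 0, and there is no ∂_3, so H_2 = 0.

As a check, the Euler characteristic is 12 − 23 + 12 = 1, which agrees with 2 − 1 + 0 = 1.
(K is a triangulation of the disjoint union of the real projective plane RP^2 and the circle S^1.)

H_0 = Z^2,  H_1 = Z ⊕ Z/2,  H_2 = 0.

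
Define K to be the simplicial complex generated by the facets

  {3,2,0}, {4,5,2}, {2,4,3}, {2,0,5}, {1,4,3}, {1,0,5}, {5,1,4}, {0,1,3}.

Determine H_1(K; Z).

Fix the vertex order 0 < 1 < 2 < 3 < 4 < 5 and write every simplex with vertices in increasing order. Then dim K = 2 and the simplices of K are:

  0-simplices (6): [0], [1], [2], [3], [4], [5]
  1-simplices (12): [0,1], [0,2], [0,3], [0,5], [1,3], [1,4], [1,5], [2,3], [2,4], [2,5], [3,4], [4,5]
  2-simplices (8): [0,1,3], [0,1,5], [0,2,3], [0,2,5], [1,3,4], [1,4,5], [2,3,4], [2,4,5]

so the chain groups are C_0 ≅ Z^6, C_1 ≅ Z^12, C_2 ≅ Z^8.

∂_1: C_1 → C_0 sends each edge [p,q] (with p < q) to q − p. For instance
  ∂[0,2] = [2] − [0].
The resulting 6×12 matrix has rank 5, and its Smith normal form has invariant factors (1,1,1,1,1).

Boundary ∂_2: C_2 → C_1 sends each 2-simplex [p,q,r] to [q,r] − [p,r] + [p,q]. For instance
  ∂[0,1,3] = [1,3] − [0,3] + [0,1],
  ∂[2,3,4] = [3,4] − [2,4] + [2,3].
The resulting 12×8 matrix has rank 7, and its Smith normal form has invariant factors (1,1,1,1,1,1,1).

Reading off H_k = ker ∂_k / im ∂_{k+1}:

  H_1: rank ker ∂_1 − rank ∂_2 = (12 − 5) − 7 = 0, and the invariant factors of ∂_2 are all 1, so H_1 ≅ 0.

(K is a triangulation of the 2-sphere S^2.)

H_1 = 0.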